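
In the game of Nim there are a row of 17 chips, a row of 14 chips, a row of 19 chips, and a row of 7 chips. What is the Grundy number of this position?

Nim-sum: 17 XOR 14 XOR 19 XOR 7 = 11.

11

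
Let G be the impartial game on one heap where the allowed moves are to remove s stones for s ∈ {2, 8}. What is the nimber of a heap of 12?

Grundy values for subtraction set {2, 8}:
k:     0  1  2  3  4  5  6  7  8  9 10 11 12
g(k):  0  0  1  1  0  0  1  1  2  2  0  0  1
So g(12) = 1.

1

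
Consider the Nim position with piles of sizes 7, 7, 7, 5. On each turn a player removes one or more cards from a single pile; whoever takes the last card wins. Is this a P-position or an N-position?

N-position

Nim-sum: 7 ⊕ 7 ⊕ 7 ⊕ 5 = 2.
The nim-sum is 2 ≠ 0, so this is an N-position: the player to move can win.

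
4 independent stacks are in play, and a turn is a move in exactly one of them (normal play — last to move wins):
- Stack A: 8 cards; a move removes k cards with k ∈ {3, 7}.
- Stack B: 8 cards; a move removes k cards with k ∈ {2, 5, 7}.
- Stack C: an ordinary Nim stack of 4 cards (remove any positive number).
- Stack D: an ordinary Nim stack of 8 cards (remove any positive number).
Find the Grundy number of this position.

12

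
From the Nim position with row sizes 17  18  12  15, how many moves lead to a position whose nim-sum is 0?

0

Compute the nim-sum pairwise:
17 XOR 18 = 3
3 XOR 12 = 15
15 XOR 15 = 0
The nim-sum is already 0, so every move leaves a nonzero nim-sum — there are no winning moves.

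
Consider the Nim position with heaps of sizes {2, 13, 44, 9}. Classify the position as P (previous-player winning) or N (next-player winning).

N-position

Nim-sum: 2 ⊕ 13 ⊕ 44 ⊕ 9 = 42.
The nim-sum is 42 ≠ 0, so this is an N-position: the player to move can win.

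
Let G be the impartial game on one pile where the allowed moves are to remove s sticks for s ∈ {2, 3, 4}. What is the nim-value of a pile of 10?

Build the Grundy sequence with g(k) = mex{g(k−s) : s ∈ {2, 3, 4}, s ≤ k}:
g(0) = mex{} = 0
g(1) = mex{} = 0
g(2) = mex{0} = 1
g(3) = mex{0} = 1
g(4) = mex{0,1} = 2
g(5) = mex{0,1} = 2
g(6) = mex{1,2} = 0
g(7) = mex{1,2} = 0
g(8) = mex{0,2} = 1
g(9) = mex{0,2} = 1
g(10) = mex{0,1} = 2
So g(10) = 2.

2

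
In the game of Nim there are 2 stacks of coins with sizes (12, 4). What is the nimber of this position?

Nim-sum: 12 ⊕ 4 = 8.

8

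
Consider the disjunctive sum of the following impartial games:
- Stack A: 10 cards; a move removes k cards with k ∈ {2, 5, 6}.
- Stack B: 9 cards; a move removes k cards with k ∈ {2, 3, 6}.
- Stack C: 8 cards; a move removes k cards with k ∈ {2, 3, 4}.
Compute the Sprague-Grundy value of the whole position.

0

Grundy values for stack A (subtraction set {2, 5, 6}):
k:     0  1  2  3  4  5  6  7  8  9 10
g(k):  0  0  1  1  0  2  1  3  0  2  1
So g(10) = 1.
Grundy values for stack B (subtraction set {2, 3, 6}):
g(0) = mex{} = 0
g(1) = mex{} = 0
g(2) = mex{0} = 1
g(3) = mex{0} = 1
g(4) = mex{0,1} = 2
g(5) = mex{1} = 0
g(6) = mex{0,1,2} = 3
g(7) = mex{0,2} = 1
g(8) = mex{0,1,3} = 2
g(9) = mex{1,3} = 0
So g(9) = 0.
Grundy values for stack C (subtraction set {2, 3, 4}):
k:     0  1  2  3  4  5  6  7  8
g(k):  0  0  1  1  2  2  0  0  1
So g(8) = 1.
By the Sprague-Grundy theorem, the Grundy value of a sum of independent games is the XOR of the component values.
Combined value = 1 XOR 0 XOR 1 = 0.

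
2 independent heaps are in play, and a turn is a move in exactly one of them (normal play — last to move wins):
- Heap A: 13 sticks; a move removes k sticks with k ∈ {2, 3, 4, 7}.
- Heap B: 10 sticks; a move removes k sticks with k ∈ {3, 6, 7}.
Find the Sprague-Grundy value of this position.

1

Build the Grundy sequence for heap A with g(k) = mex{g(k−s) : s ∈ {2, 3, 4, 7}, s ≤ k}:
k:     0  1  2  3  4  5  6  7  8  9 10 11 12 13
g(k):  0  0  1  1  2  2  0  3  1  4  2  0  0  1
So g(13) = 1.
Grundy values for heap B (subtraction set {3, 6, 7}):
k:     0  1  2  3  4  5  6  7  8  9 10
g(k):  0  0  0  1  1  1  2  2  2  3  0
So g(10) = 0.
The value of a disjunctive sum is the nim-sum of the parts.
Combined value = 1 ⊕ 0 = 1.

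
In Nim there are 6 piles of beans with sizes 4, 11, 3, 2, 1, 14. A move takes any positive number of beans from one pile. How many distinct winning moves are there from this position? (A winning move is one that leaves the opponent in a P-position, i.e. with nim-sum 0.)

Nim-sum: 4 ⊕ 11 ⊕ 3 ⊕ 2 ⊕ 1 ⊕ 14 = 1.
The overall nim-sum is X = 1. A pile of size p has a winning move iff p XOR X < p (reduce it to p XOR X).
  4: 4 XOR 1 = 5 ≥ 4 — no move.
  11: 11 XOR 1 = 10 < 11 — winning move (to 10).
  3: 3 XOR 1 = 2 < 3 — winning move (to 2).
  2: 2 XOR 1 = 3 ≥ 2 — no move.
  1: 1 XOR 1 = 0 < 1 — winning move (to 0).
  14: 14 XOR 1 = 15 ≥ 14 — no move.
That gives 3 winning moves.

3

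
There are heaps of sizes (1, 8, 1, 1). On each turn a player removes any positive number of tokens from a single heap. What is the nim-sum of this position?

Nim-sum: 1 ^ 8 ^ 1 ^ 1 = 9.

9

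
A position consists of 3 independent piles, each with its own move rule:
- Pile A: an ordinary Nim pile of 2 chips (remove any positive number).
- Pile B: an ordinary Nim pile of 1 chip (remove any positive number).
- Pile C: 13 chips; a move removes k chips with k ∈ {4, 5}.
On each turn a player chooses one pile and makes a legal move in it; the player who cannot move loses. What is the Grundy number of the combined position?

Pile A is a plain Nim pile of size 2, so its Grundy value is 2.
Pile B is a plain Nim pile of size 1, so its Grundy value is 1.
Build the Grundy sequence for pile C with g(k) = mex{g(k−s) : s ∈ {4, 5}, s ≤ k}:
k:     0  1  2  3  4  5  6  7  8  9 10 11 12 13
g(k):  0  0  0  0  1  1  1  1  2  0  0  0  0  1
So g(13) = 1.
The value of a disjunctive sum is the nim-sum of the parts.
Combined value = 2 XOR 1 XOR 1 = 2.

2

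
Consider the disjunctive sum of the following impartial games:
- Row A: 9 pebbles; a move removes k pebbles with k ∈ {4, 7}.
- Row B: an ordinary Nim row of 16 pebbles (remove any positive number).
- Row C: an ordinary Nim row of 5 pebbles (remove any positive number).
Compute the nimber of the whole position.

23

For row A, compute g(0), g(1), … with moves {4, 7}:
g(0) = mex{} = 0
g(1) = mex{} = 0
g(2) = mex{} = 0
g(3) = mex{} = 0
g(4) = mex{0} = 1
g(5) = mex{0} = 1
g(6) = mex{0} = 1
g(7) = mex{0} = 1
g(8) = mex{0,1} = 2
g(9) = mex{0,1} = 2
So g(9) = 2.
Row B is a plain Nim row of size 16, so its Grundy value is 16.
Row C is a plain Nim row of size 5, so its Grundy value is 5.
By the Sprague-Grundy theorem, the Grundy value of a sum of independent games is the XOR of the component values.
Combined value = 2 XOR 16 XOR 5 = 23.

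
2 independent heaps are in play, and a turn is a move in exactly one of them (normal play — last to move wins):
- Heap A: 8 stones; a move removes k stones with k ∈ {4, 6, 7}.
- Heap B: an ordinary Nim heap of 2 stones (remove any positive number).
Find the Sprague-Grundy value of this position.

0

Build the Grundy sequence for heap A with g(k) = mex{g(k−s) : s ∈ {4, 6, 7}, s ≤ k}:
k:     0  1  2  3  4  5  6  7  8
g(k):  0  0  0  0  1  1  1  1  2
So g(8) = 2.
Heap B is a plain Nim heap of size 2, so its Grundy value is 2.
The value of a disjunctive sum is the nim-sum of the parts.
Combined value = 2 XOR 2 = 0.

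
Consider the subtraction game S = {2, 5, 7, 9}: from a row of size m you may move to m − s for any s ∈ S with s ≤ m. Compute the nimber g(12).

Grundy values for subtraction set {2, 5, 7, 9}:
k:     0  1  2  3  4  5  6  7  8  9 10 11 12
g(k):  0  0  1  1  0  2  1  3  2  2  3  3  0
So g(12) = 0.

0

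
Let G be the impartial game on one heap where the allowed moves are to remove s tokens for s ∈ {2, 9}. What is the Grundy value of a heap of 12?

Compute g(0), g(1), … for moves {2, 9}:
k:     0  1  2  3  4  5  6  7  8  9 10 11 12
g(k):  0  0  1  1  0  0  1  1  0  2  1  0  0
So g(12) = 0.

0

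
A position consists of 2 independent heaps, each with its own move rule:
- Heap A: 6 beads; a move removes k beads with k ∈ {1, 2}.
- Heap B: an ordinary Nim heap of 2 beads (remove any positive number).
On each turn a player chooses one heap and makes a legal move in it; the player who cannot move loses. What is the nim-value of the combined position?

2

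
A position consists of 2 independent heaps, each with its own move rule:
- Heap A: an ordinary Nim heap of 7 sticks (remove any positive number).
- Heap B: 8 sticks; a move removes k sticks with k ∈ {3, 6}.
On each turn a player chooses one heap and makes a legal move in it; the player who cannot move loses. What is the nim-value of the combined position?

5

Heap A is a plain Nim heap of size 7, so its Grundy value is 7.
Grundy values for heap B (subtraction set {3, 6}):
k:     0  1  2  3  4  5  6  7  8
g(k):  0  0  0  1  1  1  2  2  2
So g(8) = 2.
The value of a disjunctive sum is the nim-sum of the parts.
Combined value = 7 XOR 2 = 5.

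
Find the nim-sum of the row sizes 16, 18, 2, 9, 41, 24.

56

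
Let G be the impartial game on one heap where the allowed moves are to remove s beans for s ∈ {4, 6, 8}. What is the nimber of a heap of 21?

2

Compute g(0), g(1), … for moves {4, 6, 8}:
k:     0  1  2  3  4  5  6  7  8  9 10 11 12 13 14 15 16 17 18 19 20 21
g(k):  0  0  0  0  1  1  1  1  2  2  2  2  0  0  0  0  1  1  1  1  2  2
So g(21) = 2.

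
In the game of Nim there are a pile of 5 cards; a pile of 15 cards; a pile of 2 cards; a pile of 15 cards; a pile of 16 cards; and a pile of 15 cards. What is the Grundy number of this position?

Compute the nim-sum pairwise:
5 ⊕ 15 = 10
10 ⊕ 2 = 8
8 ⊕ 15 = 7
7 ⊕ 16 = 23
23 ⊕ 15 = 24

24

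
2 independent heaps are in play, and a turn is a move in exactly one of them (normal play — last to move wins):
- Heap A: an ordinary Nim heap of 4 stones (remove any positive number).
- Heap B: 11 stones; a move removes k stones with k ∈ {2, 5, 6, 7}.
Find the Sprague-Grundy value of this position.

Heap A is a plain Nim heap of size 4, so its Grundy value is 4.
Build the Grundy sequence for heap B with g(k) = mex{g(k−s) : s ∈ {2, 5, 6, 7}, s ≤ k}:
g(0) = mex{} = 0
g(1) = mex{} = 0
g(2) = mex{0} = 1
g(3) = mex{0} = 1
g(4) = mex{1} = 0
g(5) = mex{0,1} = 2
g(6) = mex{0} = 1
g(7) = mex{0,1,2} = 3
g(8) = mex{0,1} = 2
g(9) = mex{0,1,3} = 2
g(10) = mex{0,1,2} = 3
g(11) = mex{0,1,2} = 3
So g(11) = 3.
The value of a disjunctive sum is the nim-sum of the parts.
Combined value = 4 XOR 3 = 7.

7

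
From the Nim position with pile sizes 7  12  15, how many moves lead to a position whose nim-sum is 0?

3

In binary:
  0111  (7)
  1100  (12)
  1111  (15)
  ----
  0100  (4)
The overall nim-sum is X = 4. A pile of size p has a winning move iff p XOR X < p (reduce it to p XOR X).
  7: 7 XOR 4 = 3 < 7 — winning move (to 3).
  12: 12 XOR 4 = 8 < 12 — winning move (to 8).
  15: 15 XOR 4 = 11 < 15 — winning move (to 11).
That gives 3 winning moves.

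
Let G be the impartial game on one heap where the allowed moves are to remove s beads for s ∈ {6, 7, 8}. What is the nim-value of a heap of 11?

1

Grundy values for subtraction set {6, 7, 8}:
g(0) = mex{} = 0
g(1) = mex{} = 0
g(2) = mex{} = 0
g(3) = mex{} = 0
g(4) = mex{} = 0
g(5) = mex{} = 0
g(6) = mex{0} = 1
g(7) = mex{0} = 1
g(8) = mex{0} = 1
g(9) = mex{0} = 1
g(10) = mex{0} = 1
g(11) = mex{0} = 1
So g(11) = 1.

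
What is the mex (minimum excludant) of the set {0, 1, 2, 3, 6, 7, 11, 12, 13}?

4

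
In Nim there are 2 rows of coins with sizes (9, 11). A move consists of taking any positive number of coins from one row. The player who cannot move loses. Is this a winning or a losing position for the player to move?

Winning position

In binary:
  1001  (9)
  1011  (11)
  ----
  0010  (2)
The nim-sum is 2 ≠ 0, so this is an N-position: the player to move can win.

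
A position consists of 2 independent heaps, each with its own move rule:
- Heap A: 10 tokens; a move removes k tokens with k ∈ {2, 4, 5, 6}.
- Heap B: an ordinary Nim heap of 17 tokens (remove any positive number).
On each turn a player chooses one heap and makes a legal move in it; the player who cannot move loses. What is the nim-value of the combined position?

16

Build the Grundy sequence for heap A with g(k) = mex{g(k−s) : s ∈ {2, 4, 5, 6}, s ≤ k}:
k:     0  1  2  3  4  5  6  7  8  9 10
g(k):  0  0  1  1  2  2  3  3  0  0  1
So g(10) = 1.
Heap B is a plain Nim heap of size 17, so its Grundy value is 17.
The value of a disjunctive sum is the nim-sum of the parts.
Combined value = 1 ⊕ 17 = 16.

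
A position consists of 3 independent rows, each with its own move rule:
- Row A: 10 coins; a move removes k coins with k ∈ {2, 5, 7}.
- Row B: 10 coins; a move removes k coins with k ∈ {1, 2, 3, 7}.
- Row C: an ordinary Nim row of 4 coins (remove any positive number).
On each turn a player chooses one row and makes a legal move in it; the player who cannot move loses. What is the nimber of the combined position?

6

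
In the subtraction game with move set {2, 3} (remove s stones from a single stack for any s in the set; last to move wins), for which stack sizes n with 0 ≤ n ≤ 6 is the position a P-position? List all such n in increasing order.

Compute g(0), g(1), … for moves {2, 3}:
k:     0  1  2  3  4  5  6
g(k):  0  0  1  1  2  0  0
The P-positions (g = 0) in 0..6 are 0, 1, 5, 6.

0, 1, 5, 6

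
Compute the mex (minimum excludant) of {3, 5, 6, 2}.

0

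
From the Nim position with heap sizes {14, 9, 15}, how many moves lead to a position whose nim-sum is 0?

Nim-sum: 14 ⊕ 9 ⊕ 15 = 8.
The overall nim-sum is X = 8. A heap of size p has a winning move iff p XOR X < p (reduce it to p XOR X).
  14: 14 XOR 8 = 6 < 14 — winning move (to 6).
  9: 9 XOR 8 = 1 < 9 — winning move (to 1).
  15: 15 XOR 8 = 7 < 15 — winning move (to 7).
That gives 3 winning moves.

3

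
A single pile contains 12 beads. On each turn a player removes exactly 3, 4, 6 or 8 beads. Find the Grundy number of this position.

0

Grundy values for subtraction set {3, 4, 6, 8}:
g(0) = mex{} = 0
g(1) = mex{} = 0
g(2) = mex{} = 0
g(3) = mex{0} = 1
g(4) = mex{0} = 1
g(5) = mex{0} = 1
g(6) = mex{0,1} = 2
g(7) = mex{0,1} = 2
g(8) = mex{0,1} = 2
g(9) = mex{0,1,2} = 3
g(10) = mex{0,1,2} = 3
g(11) = mex{1,2} = 0
g(12) = mex{1,2,3} = 0
So g(12) = 0.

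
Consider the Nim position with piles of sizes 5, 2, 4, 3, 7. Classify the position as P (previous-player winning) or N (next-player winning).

N-position

Bitwise XOR of the heap sizes:
  101  (5)
  010  (2)
  100  (4)
  011  (3)
  111  (7)
  ---
  111  (7)
The nim-sum is 7 ≠ 0, so this is an N-position: the player to move can win.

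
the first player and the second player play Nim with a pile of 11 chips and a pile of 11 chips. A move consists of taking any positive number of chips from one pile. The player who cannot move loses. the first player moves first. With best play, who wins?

the second player wins

Nim-sum: 11 ⊕ 11 = 0.
The nim-sum is 0, so this is a P-position: the player to move is in a losing position under optimal play; the first player is about to move from it and so loses — the second player wins.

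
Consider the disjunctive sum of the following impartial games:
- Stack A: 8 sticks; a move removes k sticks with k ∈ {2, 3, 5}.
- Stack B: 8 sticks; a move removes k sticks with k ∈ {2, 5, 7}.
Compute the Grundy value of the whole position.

2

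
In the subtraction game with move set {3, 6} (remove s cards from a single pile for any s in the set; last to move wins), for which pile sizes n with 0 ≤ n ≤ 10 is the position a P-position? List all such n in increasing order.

0, 1, 2, 9, 10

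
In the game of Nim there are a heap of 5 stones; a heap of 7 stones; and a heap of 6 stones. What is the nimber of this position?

4

Compute the nim-sum pairwise:
5 XOR 7 = 2
2 XOR 6 = 4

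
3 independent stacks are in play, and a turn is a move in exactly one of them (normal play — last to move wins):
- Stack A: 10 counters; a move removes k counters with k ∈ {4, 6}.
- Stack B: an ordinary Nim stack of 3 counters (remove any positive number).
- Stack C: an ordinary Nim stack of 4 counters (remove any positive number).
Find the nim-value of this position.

7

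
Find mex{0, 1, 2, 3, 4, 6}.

The values 0, 1, 2, 3, 4 are all present; 5 is the first non-negative integer missing from the set.

5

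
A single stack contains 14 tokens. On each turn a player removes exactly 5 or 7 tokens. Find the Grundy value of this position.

0

Build the Grundy sequence with g(k) = mex{g(k−s) : s ∈ {5, 7}, s ≤ k}:
k:     0  1  2  3  4  5  6  7  8  9 10 11 12 13 14
g(k):  0  0  0  0  0  1  1  1  1  1  2  2  0  0  0
So g(14) = 0.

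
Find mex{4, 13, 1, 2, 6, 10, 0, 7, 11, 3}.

5

The values 0, 1, 2, 3, 4 are all present; 5 is the first non-negative integer missing from the set.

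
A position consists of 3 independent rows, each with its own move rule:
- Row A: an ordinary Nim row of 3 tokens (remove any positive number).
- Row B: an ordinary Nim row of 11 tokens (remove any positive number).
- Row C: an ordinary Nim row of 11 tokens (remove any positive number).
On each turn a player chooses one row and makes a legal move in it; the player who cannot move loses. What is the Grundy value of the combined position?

Row A is a plain Nim row of size 3, so its Grundy value is 3.
Row B is a plain Nim row of size 11, so its Grundy value is 11.
Row C is a plain Nim row of size 11, so its Grundy value is 11.
The value of a disjunctive sum is the nim-sum of the parts.
Combined value = 3 XOR 11 XOR 11 = 3.

3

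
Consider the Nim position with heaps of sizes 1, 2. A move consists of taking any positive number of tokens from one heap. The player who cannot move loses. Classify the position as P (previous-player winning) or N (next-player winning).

Nim-sum: 1 ^ 2 = 3.
The nim-sum is 3 ≠ 0, so this is an N-position: the player to move can win.

N-position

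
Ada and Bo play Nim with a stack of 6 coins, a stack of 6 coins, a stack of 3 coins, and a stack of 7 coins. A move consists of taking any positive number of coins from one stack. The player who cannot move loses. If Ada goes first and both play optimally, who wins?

Ada wins

Bitwise XOR of the heap sizes:
  110  (6)
  110  (6)
  011  (3)
  111  (7)
  ---
  100  (4)
The nim-sum is 4 ≠ 0, so this is an N-position: the player to move can win; Ada has a winning move.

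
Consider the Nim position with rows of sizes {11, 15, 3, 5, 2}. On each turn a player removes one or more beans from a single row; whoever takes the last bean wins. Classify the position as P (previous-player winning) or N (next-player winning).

Compute the nim-sum pairwise:
11 ^ 15 = 4
4 ^ 3 = 7
7 ^ 5 = 2
2 ^ 2 = 0
The nim-sum is 0, so this is a P-position: the player to move is in a losing position under optimal play.

P-position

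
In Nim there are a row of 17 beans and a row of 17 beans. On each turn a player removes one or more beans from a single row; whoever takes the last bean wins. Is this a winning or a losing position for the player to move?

In binary:
  10001  (17)
  10001  (17)
  -----
  00000  (0)
The nim-sum is 0, so this is a P-position: the player to move is in a losing position under optimal play.

Losing position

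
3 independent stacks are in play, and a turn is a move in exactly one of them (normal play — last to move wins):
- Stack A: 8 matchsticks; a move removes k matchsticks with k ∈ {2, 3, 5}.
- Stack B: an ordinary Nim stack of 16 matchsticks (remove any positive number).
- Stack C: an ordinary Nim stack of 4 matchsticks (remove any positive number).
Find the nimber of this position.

20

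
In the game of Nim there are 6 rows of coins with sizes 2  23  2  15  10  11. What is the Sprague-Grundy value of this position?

25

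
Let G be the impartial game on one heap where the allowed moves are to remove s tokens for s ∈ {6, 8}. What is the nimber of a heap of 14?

0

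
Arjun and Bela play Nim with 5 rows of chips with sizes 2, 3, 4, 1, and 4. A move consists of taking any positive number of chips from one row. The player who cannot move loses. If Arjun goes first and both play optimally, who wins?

Bela wins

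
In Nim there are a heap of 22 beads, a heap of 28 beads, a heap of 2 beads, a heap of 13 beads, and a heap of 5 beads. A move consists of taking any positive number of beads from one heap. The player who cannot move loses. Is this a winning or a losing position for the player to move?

Losing position

Nim-sum: 22 ^ 28 ^ 2 ^ 13 ^ 5 = 0.
The nim-sum is 0, so this is a P-position: the player to move is in a losing position under optimal play.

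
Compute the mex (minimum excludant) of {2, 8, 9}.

0 is not in the set, so the mex is 0.

0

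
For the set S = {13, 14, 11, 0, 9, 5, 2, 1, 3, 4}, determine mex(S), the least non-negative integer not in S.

6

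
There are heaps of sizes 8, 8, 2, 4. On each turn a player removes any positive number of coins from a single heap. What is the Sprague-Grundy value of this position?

Compute the nim-sum pairwise:
8 XOR 8 = 0
0 XOR 2 = 2
2 XOR 4 = 6

6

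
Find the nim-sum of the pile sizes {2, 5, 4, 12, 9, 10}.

12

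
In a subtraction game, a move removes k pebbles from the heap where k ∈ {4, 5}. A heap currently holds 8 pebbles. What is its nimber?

2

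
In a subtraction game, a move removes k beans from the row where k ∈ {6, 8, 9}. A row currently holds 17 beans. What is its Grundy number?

0

Build the Grundy sequence with g(k) = mex{g(k−s) : s ∈ {6, 8, 9}, s ≤ k}:
k:     0  1  2  3  4  5  6  7  8  9 10 11 12 13 14 15 16 17
g(k):  0  0  0  0  0  0  1  1  1  1  1  1  2  2  2  0  0  0
So g(17) = 0.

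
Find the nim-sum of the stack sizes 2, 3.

1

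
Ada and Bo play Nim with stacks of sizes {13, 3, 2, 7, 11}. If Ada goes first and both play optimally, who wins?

Bo wins

Compute the nim-sum pairwise:
13 ⊕ 3 = 14
14 ⊕ 2 = 12
12 ⊕ 7 = 11
11 ⊕ 11 = 0
The nim-sum is 0, so this is a P-position: the player to move is in a losing position under optimal play; Ada is about to move from it and so loses — Bo wins.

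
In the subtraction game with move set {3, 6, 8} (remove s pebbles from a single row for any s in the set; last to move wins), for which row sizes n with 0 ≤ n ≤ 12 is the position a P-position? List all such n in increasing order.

0, 1, 2, 11, 12

Grundy values for subtraction set {3, 6, 8}:
g(0) = mex{} = 0
g(1) = mex{} = 0
g(2) = mex{} = 0
g(3) = mex{0} = 1
g(4) = mex{0} = 1
g(5) = mex{0} = 1
g(6) = mex{0,1} = 2
g(7) = mex{0,1} = 2
g(8) = mex{0,1} = 2
g(9) = mex{0,1,2} = 3
g(10) = mex{0,1,2} = 3
g(11) = mex{1,2} = 0
g(12) = mex{1,2,3} = 0
The P-positions (g = 0) in 0..12 are 0, 1, 2, 11, 12.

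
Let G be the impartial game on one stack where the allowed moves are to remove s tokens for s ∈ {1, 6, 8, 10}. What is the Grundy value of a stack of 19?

1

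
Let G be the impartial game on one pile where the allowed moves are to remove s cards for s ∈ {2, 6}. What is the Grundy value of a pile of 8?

0

Grundy values for subtraction set {2, 6}:
k:     0  1  2  3  4  5  6  7  8
g(k):  0  0  1  1  0  0  1  1  0
So g(8) = 0.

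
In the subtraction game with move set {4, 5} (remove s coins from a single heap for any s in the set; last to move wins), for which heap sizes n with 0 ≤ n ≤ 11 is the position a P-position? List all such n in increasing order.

0, 1, 2, 3, 9, 10, 11

Compute g(0), g(1), … for moves {4, 5}:
k:     0  1  2  3  4  5  6  7  8  9 10 11
g(k):  0  0  0  0  1  1  1  1  2  0  0  0
The P-positions (g = 0) in 0..11 are 0, 1, 2, 3, 9, 10, 11.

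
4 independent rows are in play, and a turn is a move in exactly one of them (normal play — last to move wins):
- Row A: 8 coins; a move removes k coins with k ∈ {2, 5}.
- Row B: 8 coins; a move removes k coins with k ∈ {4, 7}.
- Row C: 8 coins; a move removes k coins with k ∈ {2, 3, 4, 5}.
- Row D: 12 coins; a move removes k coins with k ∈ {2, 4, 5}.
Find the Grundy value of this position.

Build the Grundy sequence for row A with g(k) = mex{g(k−s) : s ∈ {2, 5}, s ≤ k}:
k:     0  1  2  3  4  5  6  7  8
g(k):  0  0  1  1  0  2  1  0  0
So g(8) = 0.
Grundy values for row B (subtraction set {4, 7}):
g(0) = mex{} = 0
g(1) = mex{} = 0
g(2) = mex{} = 0
g(3) = mex{} = 0
g(4) = mex{0} = 1
g(5) = mex{0} = 1
g(6) = mex{0} = 1
g(7) = mex{0} = 1
g(8) = mex{0,1} = 2
So g(8) = 2.
Build the Grundy sequence for row C with g(k) = mex{g(k−s) : s ∈ {2, 3, 4, 5}, s ≤ k}:
g(0) = mex{} = 0
g(1) = mex{} = 0
g(2) = mex{0} = 1
g(3) = mex{0} = 1
g(4) = mex{0,1} = 2
g(5) = mex{0,1} = 2
g(6) = mex{0,1,2} = 3
g(7) = mex{1,2} = 0
g(8) = mex{1,2,3} = 0
So g(8) = 0.
For row D, compute g(0), g(1), … with moves {2, 4, 5}:
k:     0  1  2  3  4  5  6  7  8  9 10 11 12
g(k):  0  0  1  1  2  2  3  0  0  1  1  2  2
So g(12) = 2.
By the Sprague-Grundy theorem, the Grundy value of a sum of independent games is the XOR of the component values.
Combined value = 0 ⊕ 2 ⊕ 0 ⊕ 2 = 0.

0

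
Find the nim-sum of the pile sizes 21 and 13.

24

Nim-sum: 21 ^ 13 = 24.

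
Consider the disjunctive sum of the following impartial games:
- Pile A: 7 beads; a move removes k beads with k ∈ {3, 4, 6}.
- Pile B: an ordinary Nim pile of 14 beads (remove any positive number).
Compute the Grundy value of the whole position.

Build the Grundy sequence for pile A with g(k) = mex{g(k−s) : s ∈ {3, 4, 6}, s ≤ k}:
k:     0  1  2  3  4  5  6  7
g(k):  0  0  0  1  1  1  2  2
So g(7) = 2.
Pile B is a plain Nim pile of size 14, so its Grundy value is 14.
The value of a disjunctive sum is the nim-sum of the parts.
Combined value = 2 XOR 14 = 12.

12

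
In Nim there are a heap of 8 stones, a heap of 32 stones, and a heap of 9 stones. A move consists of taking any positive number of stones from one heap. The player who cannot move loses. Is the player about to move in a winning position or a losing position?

Bitwise XOR of the heap sizes:
  001000  (8)
  100000  (32)
  001001  (9)
  ------
  100001  (33)
The nim-sum is 33 ≠ 0, so this is an N-position: the player to move can win.

Winning position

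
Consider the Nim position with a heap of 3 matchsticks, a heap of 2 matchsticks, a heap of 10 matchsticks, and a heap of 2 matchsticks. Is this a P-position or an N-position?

N-position

Nim-sum: 3 XOR 2 XOR 10 XOR 2 = 9.
The nim-sum is 9 ≠ 0, so this is an N-position: the player to move can win.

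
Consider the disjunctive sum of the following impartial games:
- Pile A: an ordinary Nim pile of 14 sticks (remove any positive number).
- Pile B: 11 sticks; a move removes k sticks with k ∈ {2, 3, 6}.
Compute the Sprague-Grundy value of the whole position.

Pile A is a plain Nim pile of size 14, so its Grundy value is 14.
For pile B, compute g(0), g(1), … with moves {2, 3, 6}:
g(0) = mex{} = 0
g(1) = mex{} = 0
g(2) = mex{0} = 1
g(3) = mex{0} = 1
g(4) = mex{0,1} = 2
g(5) = mex{1} = 0
g(6) = mex{0,1,2} = 3
g(7) = mex{0,2} = 1
g(8) = mex{0,1,3} = 2
g(9) = mex{1,3} = 0
g(10) = mex{1,2} = 0
g(11) = mex{0,2} = 1
So g(11) = 1.
The value of a disjunctive sum is the nim-sum of the parts.
Combined value = 14 XOR 1 = 15.

15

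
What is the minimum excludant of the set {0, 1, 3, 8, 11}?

2

The values 0, 1 are all present; 2 is the first non-negative integer missing from the set.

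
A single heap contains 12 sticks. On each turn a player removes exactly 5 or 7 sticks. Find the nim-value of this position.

0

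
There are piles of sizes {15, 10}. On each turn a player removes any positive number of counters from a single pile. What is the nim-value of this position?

5

Compute the nim-sum pairwise:
15 ⊕ 10 = 5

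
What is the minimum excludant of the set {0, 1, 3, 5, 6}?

The values 0, 1 are all present; 2 is the first non-negative integer missing from the set.

2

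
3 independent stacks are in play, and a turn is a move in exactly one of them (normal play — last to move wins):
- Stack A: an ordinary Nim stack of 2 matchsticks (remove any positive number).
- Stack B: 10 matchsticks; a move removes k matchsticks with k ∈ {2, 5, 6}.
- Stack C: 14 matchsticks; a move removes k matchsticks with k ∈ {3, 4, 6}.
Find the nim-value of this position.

2

Stack A is a plain Nim stack of size 2, so its Grundy value is 2.
Grundy values for stack B (subtraction set {2, 5, 6}):
k:     0  1  2  3  4  5  6  7  8  9 10
g(k):  0  0  1  1  0  2  1  3  0  2  1
So g(10) = 1.
Build the Grundy sequence for stack C with g(k) = mex{g(k−s) : s ∈ {3, 4, 6}, s ≤ k}:
k:     0  1  2  3  4  5  6  7  8  9 10 11 12 13 14
g(k):  0  0  0  1  1  1  2  2  2  0  0  0  1  1  1
So g(14) = 1.
The value of a disjunctive sum is the nim-sum of the parts.
Combined value = 2 ⊕ 1 ⊕ 1 = 2.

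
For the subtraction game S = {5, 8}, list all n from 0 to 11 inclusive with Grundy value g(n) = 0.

0, 1, 2, 3, 4

Compute g(0), g(1), … for moves {5, 8}:
k:     0  1  2  3  4  5  6  7  8  9 10 11
g(k):  0  0  0  0  0  1  1  1  1  1  2  2
The P-positions (g = 0) in 0..11 are 0, 1, 2, 3, 4.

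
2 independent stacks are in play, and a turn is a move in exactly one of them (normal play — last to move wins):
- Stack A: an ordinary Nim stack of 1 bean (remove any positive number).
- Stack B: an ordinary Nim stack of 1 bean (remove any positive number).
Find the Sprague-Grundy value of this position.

Stack A is a plain Nim stack of size 1, so its Grundy value is 1.
Stack B is a plain Nim stack of size 1, so its Grundy value is 1.
The value of a disjunctive sum is the nim-sum of the parts.
Combined value = 1 ⊕ 1 = 0.

0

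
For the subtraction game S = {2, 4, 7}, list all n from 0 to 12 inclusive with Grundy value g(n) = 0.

Build the Grundy sequence with g(k) = mex{g(k−s) : s ∈ {2, 4, 7}, s ≤ k}:
g(0) = mex{} = 0
g(1) = mex{} = 0
g(2) = mex{0} = 1
g(3) = mex{0} = 1
g(4) = mex{0,1} = 2
g(5) = mex{0,1} = 2
g(6) = mex{1,2} = 0
g(7) = mex{0,1,2} = 3
g(8) = mex{0,2} = 1
g(9) = mex{1,2,3} = 0
g(10) = mex{0,1} = 2
g(11) = mex{0,2,3} = 1
g(12) = mex{1,2} = 0
The P-positions (g = 0) in 0..12 are 0, 1, 6, 9, 12.

0, 1, 6, 9, 12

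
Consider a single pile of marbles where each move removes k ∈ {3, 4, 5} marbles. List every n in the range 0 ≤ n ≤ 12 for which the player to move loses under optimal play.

0, 1, 2, 8, 9, 10

Grundy values for subtraction set {3, 4, 5}:
k:     0  1  2  3  4  5  6  7  8  9 10 11 12
g(k):  0  0  0  1  1  1  2  2  0  0  0  1  1
The P-positions (g = 0) in 0..12 are 0, 1, 2, 8, 9, 10.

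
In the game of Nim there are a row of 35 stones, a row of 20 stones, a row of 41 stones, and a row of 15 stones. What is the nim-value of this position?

17

Nim-sum: 35 XOR 20 XOR 41 XOR 15 = 17.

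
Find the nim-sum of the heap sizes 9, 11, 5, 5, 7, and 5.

0

Nim-sum: 9 ^ 11 ^ 5 ^ 5 ^ 7 ^ 5 = 0.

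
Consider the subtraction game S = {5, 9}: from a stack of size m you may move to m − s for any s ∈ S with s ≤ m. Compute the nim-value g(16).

0

Grundy values for subtraction set {5, 9}:
k:     0  1  2  3  4  5  6  7  8  9 10 11 12 13 14 15 16
g(k):  0  0  0  0  0  1  1  1  1  1  2  2  2  2  0  0  0
So g(16) = 0.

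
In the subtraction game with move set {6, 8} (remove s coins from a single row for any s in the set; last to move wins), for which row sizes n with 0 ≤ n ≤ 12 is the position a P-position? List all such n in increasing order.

0, 1, 2, 3, 4, 5

Compute g(0), g(1), … for moves {6, 8}:
g(0) = mex{} = 0
g(1) = mex{} = 0
g(2) = mex{} = 0
g(3) = mex{} = 0
g(4) = mex{} = 0
g(5) = mex{} = 0
g(6) = mex{0} = 1
g(7) = mex{0} = 1
g(8) = mex{0} = 1
g(9) = mex{0} = 1
g(10) = mex{0} = 1
g(11) = mex{0} = 1
g(12) = mex{0,1} = 2
The P-positions (g = 0) in 0..12 are 0, 1, 2, 3, 4, 5.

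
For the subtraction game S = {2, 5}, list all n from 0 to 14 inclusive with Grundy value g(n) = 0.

0, 1, 4, 7, 8, 11, 14

Build the Grundy sequence with g(k) = mex{g(k−s) : s ∈ {2, 5}, s ≤ k}:
g(0) = mex{} = 0
g(1) = mex{} = 0
g(2) = mex{0} = 1
g(3) = mex{0} = 1
g(4) = mex{1} = 0
g(5) = mex{0,1} = 2
g(6) = mex{0} = 1
g(7) = mex{1,2} = 0
g(8) = mex{1} = 0
g(9) = mex{0} = 1
g(10) = mex{0,2} = 1
g(11) = mex{1} = 0
g(12) = mex{0,1} = 2
g(13) = mex{0} = 1
g(14) = mex{1,2} = 0
The P-positions (g = 0) in 0..14 are 0, 1, 4, 7, 8, 11, 14.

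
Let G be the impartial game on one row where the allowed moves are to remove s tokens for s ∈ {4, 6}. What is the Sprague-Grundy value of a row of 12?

Build the Grundy sequence with g(k) = mex{g(k−s) : s ∈ {4, 6}, s ≤ k}:
k:     0  1  2  3  4  5  6  7  8  9 10 11 12
g(k):  0  0  0  0  1  1  1  1  2  2  0  0  0
So g(12) = 0.

0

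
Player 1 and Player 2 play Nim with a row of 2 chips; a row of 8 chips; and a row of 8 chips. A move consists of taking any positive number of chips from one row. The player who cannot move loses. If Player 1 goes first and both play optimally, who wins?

Player 1 wins

Nim-sum: 2 ^ 8 ^ 8 = 2.
The nim-sum is 2 ≠ 0, so this is an N-position: the player to move can win; Player 1 has a winning move.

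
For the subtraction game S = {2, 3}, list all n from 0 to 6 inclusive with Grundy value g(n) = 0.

Compute g(0), g(1), … for moves {2, 3}:
k:     0  1  2  3  4  5  6
g(k):  0  0  1  1  2  0  0
The P-positions (g = 0) in 0..6 are 0, 1, 5, 6.

0, 1, 5, 6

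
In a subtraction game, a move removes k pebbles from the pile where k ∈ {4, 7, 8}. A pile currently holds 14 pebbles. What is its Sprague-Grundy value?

Build the Grundy sequence with g(k) = mex{g(k−s) : s ∈ {4, 7, 8}, s ≤ k}:
k:     0  1  2  3  4  5  6  7  8  9 10 11 12 13 14
g(k):  0  0  0  0  1  1  1  1  2  2  2  2  0  0  0
So g(14) = 0.

0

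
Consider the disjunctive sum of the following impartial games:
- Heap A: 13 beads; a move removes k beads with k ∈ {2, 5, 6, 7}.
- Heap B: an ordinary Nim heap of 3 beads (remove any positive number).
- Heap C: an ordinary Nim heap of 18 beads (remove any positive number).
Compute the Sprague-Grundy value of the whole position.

17

Grundy values for heap A (subtraction set {2, 5, 6, 7}):
g(0) = mex{} = 0
g(1) = mex{} = 0
g(2) = mex{0} = 1
g(3) = mex{0} = 1
g(4) = mex{1} = 0
g(5) = mex{0,1} = 2
g(6) = mex{0} = 1
g(7) = mex{0,1,2} = 3
g(8) = mex{0,1} = 2
g(9) = mex{0,1,3} = 2
g(10) = mex{0,1,2} = 3
g(11) = mex{0,1,2} = 3
g(12) = mex{1,2,3} = 0
g(13) = mex{1,2,3} = 0
So g(13) = 0.
Heap B is a plain Nim heap of size 3, so its Grundy value is 3.
Heap C is a plain Nim heap of size 18, so its Grundy value is 18.
The value of a disjunctive sum is the nim-sum of the parts.
Combined value = 0 ⊕ 3 ⊕ 18 = 17.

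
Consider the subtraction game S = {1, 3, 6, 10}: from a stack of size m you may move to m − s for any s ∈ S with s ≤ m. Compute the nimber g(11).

0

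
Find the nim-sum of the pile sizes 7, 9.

Compute the nim-sum pairwise:
7 ⊕ 9 = 14

14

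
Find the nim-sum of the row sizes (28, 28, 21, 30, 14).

5

In binary:
  11100  (28)
  11100  (28)
  10101  (21)
  11110  (30)
  01110  (14)
  -----
  00101  (5)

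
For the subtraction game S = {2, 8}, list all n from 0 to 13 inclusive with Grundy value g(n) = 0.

Build the Grundy sequence with g(k) = mex{g(k−s) : s ∈ {2, 8}, s ≤ k}:
g(0) = mex{} = 0
g(1) = mex{} = 0
g(2) = mex{0} = 1
g(3) = mex{0} = 1
g(4) = mex{1} = 0
g(5) = mex{1} = 0
g(6) = mex{0} = 1
g(7) = mex{0} = 1
g(8) = mex{0,1} = 2
g(9) = mex{0,1} = 2
g(10) = mex{1,2} = 0
g(11) = mex{1,2} = 0
g(12) = mex{0} = 1
g(13) = mex{0} = 1
The P-positions (g = 0) in 0..13 are 0, 1, 4, 5, 10, 11.

0, 1, 4, 5, 10, 11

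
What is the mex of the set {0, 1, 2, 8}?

3

The values 0, 1, 2 are all present; 3 is the first non-negative integer missing from the set.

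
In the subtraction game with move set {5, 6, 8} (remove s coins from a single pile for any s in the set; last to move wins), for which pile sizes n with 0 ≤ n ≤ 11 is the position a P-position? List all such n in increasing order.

0, 1, 2, 3, 4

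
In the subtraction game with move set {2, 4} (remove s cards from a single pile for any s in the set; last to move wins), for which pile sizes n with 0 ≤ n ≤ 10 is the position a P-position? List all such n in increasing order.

0, 1, 6, 7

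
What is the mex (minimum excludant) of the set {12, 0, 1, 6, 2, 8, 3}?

4

The values 0, 1, 2, 3 are all present; 4 is the first non-negative integer missing from the set.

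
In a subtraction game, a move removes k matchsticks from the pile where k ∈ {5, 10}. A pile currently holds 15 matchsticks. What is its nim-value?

0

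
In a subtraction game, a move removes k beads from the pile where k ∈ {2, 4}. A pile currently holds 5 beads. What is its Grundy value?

Build the Grundy sequence with g(k) = mex{g(k−s) : s ∈ {2, 4}, s ≤ k}:
g(0) = mex{} = 0
g(1) = mex{} = 0
g(2) = mex{0} = 1
g(3) = mex{0} = 1
g(4) = mex{0,1} = 2
g(5) = mex{0,1} = 2
So g(5) = 2.

2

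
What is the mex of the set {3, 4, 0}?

0 is in the set but 1 is not, so the mex is 1.

1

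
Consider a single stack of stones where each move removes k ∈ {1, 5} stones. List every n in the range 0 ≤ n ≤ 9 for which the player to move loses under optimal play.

Compute g(0), g(1), … for moves {1, 5}:
g(0) = mex{} = 0
g(1) = mex{0} = 1
g(2) = mex{1} = 0
g(3) = mex{0} = 1
g(4) = mex{1} = 0
g(5) = mex{0} = 1
g(6) = mex{1} = 0
g(7) = mex{0} = 1
g(8) = mex{1} = 0
g(9) = mex{0} = 1
The P-positions (g = 0) in 0..9 are 0, 2, 4, 6, 8.

0, 2, 4, 6, 8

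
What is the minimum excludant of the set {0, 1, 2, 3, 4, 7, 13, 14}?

5

The values 0, 1, 2, 3, 4 are all present; 5 is the first non-negative integer missing from the set.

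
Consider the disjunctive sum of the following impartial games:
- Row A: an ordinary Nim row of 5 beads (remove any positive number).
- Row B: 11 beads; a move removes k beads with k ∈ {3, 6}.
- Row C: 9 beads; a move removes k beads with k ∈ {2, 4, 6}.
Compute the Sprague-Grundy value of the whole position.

5

Row A is a plain Nim row of size 5, so its Grundy value is 5.
Build the Grundy sequence for row B with g(k) = mex{g(k−s) : s ∈ {3, 6}, s ≤ k}:
g(0) = mex{} = 0
g(1) = mex{} = 0
g(2) = mex{} = 0
g(3) = mex{0} = 1
g(4) = mex{0} = 1
g(5) = mex{0} = 1
g(6) = mex{0,1} = 2
g(7) = mex{0,1} = 2
g(8) = mex{0,1} = 2
g(9) = mex{1,2} = 0
g(10) = mex{1,2} = 0
g(11) = mex{1,2} = 0
So g(11) = 0.
Build the Grundy sequence for row C with g(k) = mex{g(k−s) : s ∈ {2, 4, 6}, s ≤ k}:
g(0) = mex{} = 0
g(1) = mex{} = 0
g(2) = mex{0} = 1
g(3) = mex{0} = 1
g(4) = mex{0,1} = 2
g(5) = mex{0,1} = 2
g(6) = mex{0,1,2} = 3
g(7) = mex{0,1,2} = 3
g(8) = mex{1,2,3} = 0
g(9) = mex{1,2,3} = 0
So g(9) = 0.
The value of a disjunctive sum is the nim-sum of the parts.
Combined value = 5 XOR 0 XOR 0 = 5.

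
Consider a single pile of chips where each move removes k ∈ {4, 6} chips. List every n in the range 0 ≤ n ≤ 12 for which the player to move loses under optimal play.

0, 1, 2, 3, 10, 11, 12

Build the Grundy sequence with g(k) = mex{g(k−s) : s ∈ {4, 6}, s ≤ k}:
k:     0  1  2  3  4  5  6  7  8  9 10 11 12
g(k):  0  0  0  0  1  1  1  1  2  2  0  0  0
The P-positions (g = 0) in 0..12 are 0, 1, 2, 3, 10, 11, 12.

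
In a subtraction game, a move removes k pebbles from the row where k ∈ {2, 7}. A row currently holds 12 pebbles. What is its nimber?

1

Grundy values for subtraction set {2, 7}:
g(0) = mex{} = 0
g(1) = mex{} = 0
g(2) = mex{0} = 1
g(3) = mex{0} = 1
g(4) = mex{1} = 0
g(5) = mex{1} = 0
g(6) = mex{0} = 1
g(7) = mex{0} = 1
g(8) = mex{0,1} = 2
g(9) = mex{1} = 0
g(10) = mex{1,2} = 0
g(11) = mex{0} = 1
g(12) = mex{0} = 1
So g(12) = 1.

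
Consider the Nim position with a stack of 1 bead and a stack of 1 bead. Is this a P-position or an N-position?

P-position

Write each in binary and XOR column by column:
  1  (1)
  1  (1)
  -
  0  (0)
The nim-sum is 0, so this is a P-position: the player to move is in a losing position under optimal play.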